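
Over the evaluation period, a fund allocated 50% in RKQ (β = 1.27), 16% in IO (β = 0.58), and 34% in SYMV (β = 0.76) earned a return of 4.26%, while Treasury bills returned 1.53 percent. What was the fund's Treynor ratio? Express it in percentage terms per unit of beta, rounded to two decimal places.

β_P = 0.50×1.27 + 0.16×0.58 + 0.34×0.76 = 0.9862
Treynor = (R_P − R_f) / β_P = (4.26% − 1.53%) / 0.9862 = 2.73% / 0.9862 = 2.77%

2.77%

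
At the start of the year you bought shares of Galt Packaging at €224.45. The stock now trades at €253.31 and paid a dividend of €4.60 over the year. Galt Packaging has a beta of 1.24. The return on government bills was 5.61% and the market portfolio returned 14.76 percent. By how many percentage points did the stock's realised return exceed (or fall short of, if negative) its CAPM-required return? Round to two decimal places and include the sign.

Realised HPR = (P1 + D1 − P0) / P0 = (253.31 + 4.60 − 224.45) / 224.45 = 33.46 / 224.45 = 14.9076%
MRP = 14.76% − 5.61% = 9.15%
CAPM required = R_f + β·MRP = 5.61% + 1.24 × 9.15% = 16.9560%
α = realised − required = 14.9076% − 16.9560% = -2.05%

-2.05%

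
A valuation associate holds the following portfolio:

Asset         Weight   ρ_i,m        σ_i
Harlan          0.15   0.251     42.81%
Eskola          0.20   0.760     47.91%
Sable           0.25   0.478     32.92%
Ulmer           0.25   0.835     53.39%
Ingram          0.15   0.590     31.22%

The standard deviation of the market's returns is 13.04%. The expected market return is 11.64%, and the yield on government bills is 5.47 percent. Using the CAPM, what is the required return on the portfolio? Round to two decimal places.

β_Harlan = 0.251 × 42.81% / 13.04% = 0.8240
β_Eskola = 0.760 × 47.91% / 13.04% = 2.7923
β_Sable = 0.478 × 32.92% / 13.04% = 1.2067
β_Ulmer = 0.835 × 53.39% / 13.04% = 3.4188
β_Ingram = 0.590 × 31.22% / 13.04% = 1.4126
β_P = Σ w_i β_i = 0.15×0.8240 + 0.20×2.7923 + 0.25×1.2067 + 0.25×3.4188 + 0.15×1.4126 = 2.0503
MRP = 11.64% − 5.47% = 6.17%
E(R_P) = R_f + β_P × MRP = 5.47% + 2.0503 × 6.17% = 18.12%

18.12%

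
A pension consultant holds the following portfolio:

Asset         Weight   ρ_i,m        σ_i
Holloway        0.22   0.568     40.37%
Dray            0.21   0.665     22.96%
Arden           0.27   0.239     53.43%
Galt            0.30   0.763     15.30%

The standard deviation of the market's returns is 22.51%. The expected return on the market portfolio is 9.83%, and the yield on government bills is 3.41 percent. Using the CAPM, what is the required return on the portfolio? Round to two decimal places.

7.75%

β_Holloway = 0.568 × 40.37% / 22.51% = 1.0187
β_Dray = 0.665 × 22.96% / 22.51% = 0.6783
β_Arden = 0.239 × 53.43% / 22.51% = 0.5673
β_Galt = 0.763 × 15.30% / 22.51% = 0.5186
β_P = Σ w_i β_i = 0.22×1.0187 + 0.21×0.6783 + 0.27×0.5673 + 0.30×0.5186 = 0.6753
MRP = 9.83% − 3.41% = 6.42%
E(R_P) = R_f + β_P × MRP = 3.41% + 0.6753 × 6.42% = 7.75%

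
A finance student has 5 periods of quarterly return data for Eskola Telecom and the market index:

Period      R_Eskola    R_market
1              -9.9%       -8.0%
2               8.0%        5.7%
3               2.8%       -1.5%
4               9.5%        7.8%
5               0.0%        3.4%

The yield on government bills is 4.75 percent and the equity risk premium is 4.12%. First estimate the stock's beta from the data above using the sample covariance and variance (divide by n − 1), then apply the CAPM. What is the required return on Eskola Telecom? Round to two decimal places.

Mean R_i = (-9.9 + 8.0 + 2.8 + 9.5 + 0.0) / 5 = 2.0800%
Mean R_m = (-8.0 + 5.7 − 1.5 + 7.8 + 3.4) / 5 = 1.4800%
Σ(R_i − R̄_i)(R_m − R̄_m) = 179.3080  ⇒  Cov = 179.3080 / 4 = 44.8270
Σ(R_m − R̄_m)² = 160.1880  ⇒  Var(R_m) = 160.1880 / 4 = 40.0470
β = Cov / Var(R_m) = 44.8270 / 40.0470 = 1.1194
E(R) = R_f + β × MRP = 4.75% + 1.1194 × 4.12% = 9.36%

9.36%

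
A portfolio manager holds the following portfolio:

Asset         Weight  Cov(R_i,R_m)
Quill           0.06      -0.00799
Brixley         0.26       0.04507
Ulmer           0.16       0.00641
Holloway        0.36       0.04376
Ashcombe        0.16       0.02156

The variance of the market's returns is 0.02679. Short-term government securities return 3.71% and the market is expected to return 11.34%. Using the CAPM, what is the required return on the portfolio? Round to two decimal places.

12.67%

β_Quill = -0.00799 / 0.02679 = -0.2982
β_Brixley = 0.04507 / 0.02679 = 1.6823
β_Ulmer = 0.00641 / 0.02679 = 0.2393
β_Holloway = 0.04376 / 0.02679 = 1.6334
β_Ashcombe = 0.02156 / 0.02679 = 0.8048
β_P = Σ w_i β_i = 0.06×-0.2982 + 0.26×1.6823 + 0.16×0.2393 + 0.36×1.6334 + 0.16×0.8048 = 1.1746
MRP = 11.34% − 3.71% = 7.63%
E(R_P) = R_f + β_P × MRP = 3.71% + 1.1746 × 7.63% = 12.67%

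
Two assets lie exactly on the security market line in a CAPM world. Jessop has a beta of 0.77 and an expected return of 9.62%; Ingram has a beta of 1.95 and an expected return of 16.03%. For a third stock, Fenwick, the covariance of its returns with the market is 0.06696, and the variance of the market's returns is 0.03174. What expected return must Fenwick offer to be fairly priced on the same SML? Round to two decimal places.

MRP = (16.03% − 9.62%) / (1.95 − 0.77) = 5.4322%
R_f = 9.62% − 0.77 × 5.4322% = 5.4372%
β_Fenwick = Cov / Var(R_m) = 0.06696 / 0.03174 = 2.1096
E(R_Fenwick) = R_f + β × MRP = 5.4372% + 2.1096 × 5.4322% = 16.90%

16.90%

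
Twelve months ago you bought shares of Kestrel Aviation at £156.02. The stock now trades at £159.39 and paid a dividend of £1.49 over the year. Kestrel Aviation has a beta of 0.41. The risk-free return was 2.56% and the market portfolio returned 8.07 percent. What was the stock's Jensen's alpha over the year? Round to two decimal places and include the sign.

Realised HPR = (P1 + D1 − P0) / P0 = (159.39 + 1.49 − 156.02) / 156.02 = 4.86 / 156.02 = 3.1150%
MRP = 8.07% − 2.56% = 5.51%
CAPM required = R_f + β·MRP = 2.56% + 0.41 × 5.51% = 4.8191%
α = realised − required = 3.1150% − 4.8191% = -1.70%

-1.70%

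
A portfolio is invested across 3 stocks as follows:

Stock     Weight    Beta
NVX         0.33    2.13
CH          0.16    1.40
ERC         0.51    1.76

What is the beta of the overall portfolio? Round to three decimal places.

1.825

β_P = Σ w_i β_i = 0.33×2.13 + 0.16×1.40 + 0.51×1.76 = 1.8245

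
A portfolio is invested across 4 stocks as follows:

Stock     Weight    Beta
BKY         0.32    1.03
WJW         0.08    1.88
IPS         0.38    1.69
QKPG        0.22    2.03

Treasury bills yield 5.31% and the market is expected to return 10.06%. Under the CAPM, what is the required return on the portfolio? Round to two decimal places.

12.76%

β_P = Σ w_i β_i = 0.32×1.03 + 0.08×1.88 + 0.38×1.69 + 0.22×2.03 = 1.5688
MRP = 10.06% − 5.31% = 4.75%
E(R_P) = R_f + β_P × MRP = 5.31% + 1.5688 × 4.75% = 12.76%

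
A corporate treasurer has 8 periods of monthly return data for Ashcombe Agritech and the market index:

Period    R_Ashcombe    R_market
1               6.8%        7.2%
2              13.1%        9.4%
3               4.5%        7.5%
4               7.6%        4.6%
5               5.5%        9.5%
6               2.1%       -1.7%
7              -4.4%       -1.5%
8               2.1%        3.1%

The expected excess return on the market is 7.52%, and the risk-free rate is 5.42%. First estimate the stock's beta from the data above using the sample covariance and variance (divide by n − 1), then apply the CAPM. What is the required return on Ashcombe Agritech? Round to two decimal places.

12.08%

Mean R_i = (6.8 + 13.1 + 4.5 + 7.6 + 5.5 + 2.1 − 4.4 + 2.1) / 8 = 4.6625%
Mean R_m = (7.2 + 9.4 + 7.5 + 4.6 + 9.5 − 1.7 − 1.5 + 3.1) / 8 = 4.7625%
Σ(R_i − R̄_i)(R_m − R̄_m) = 124.9588  ⇒  Cov = 124.9588 / 7 = 17.8513
Σ(R_m − R̄_m)² = 141.1588  ⇒  Var(R_m) = 141.1588 / 7 = 20.1655
β = Cov / Var(R_m) = 17.8513 / 20.1655 = 0.8852
E(R) = R_f + β × MRP = 5.42% + 0.8852 × 7.52% = 12.08%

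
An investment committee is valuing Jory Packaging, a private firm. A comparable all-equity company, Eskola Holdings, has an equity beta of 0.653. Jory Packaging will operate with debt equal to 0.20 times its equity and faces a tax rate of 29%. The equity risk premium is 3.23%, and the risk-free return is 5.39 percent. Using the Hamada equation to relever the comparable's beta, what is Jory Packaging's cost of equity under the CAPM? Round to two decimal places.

β_L = β_U × [1 + (1 − t)(D/E)] = 0.653 × [1 + (1 − 0.29) × 0.20]
    = 0.653 × [1 + 0.71 × 0.20] = 0.653 × 1.1420 = 0.7457
E(R) = R_f + β_L × MRP = 5.39% + 0.7457 × 3.23% = 7.80%

7.80%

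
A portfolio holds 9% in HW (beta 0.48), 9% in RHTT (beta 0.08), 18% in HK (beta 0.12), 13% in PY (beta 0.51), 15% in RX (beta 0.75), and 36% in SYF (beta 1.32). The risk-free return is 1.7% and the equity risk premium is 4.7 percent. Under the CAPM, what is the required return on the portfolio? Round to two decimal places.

β_P = Σ w_i β_i = 0.09×0.48 + 0.09×0.08 + 0.18×0.12 + 0.13×0.51 + 0.15×0.75 + 0.36×1.32 = 0.7260
E(R_P) = R_f + β_P × MRP = 1.7% + 0.7260 × 4.7% = 5.11%

5.11%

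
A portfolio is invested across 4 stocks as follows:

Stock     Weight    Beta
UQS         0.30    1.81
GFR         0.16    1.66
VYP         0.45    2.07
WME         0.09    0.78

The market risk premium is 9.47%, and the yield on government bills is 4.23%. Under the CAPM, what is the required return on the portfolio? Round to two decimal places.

β_P = Σ w_i β_i = 0.30×1.81 + 0.16×1.66 + 0.45×2.07 + 0.09×0.78 = 1.8103
E(R_P) = R_f + β_P × MRP = 4.23% + 1.8103 × 9.47% = 21.37%

21.37%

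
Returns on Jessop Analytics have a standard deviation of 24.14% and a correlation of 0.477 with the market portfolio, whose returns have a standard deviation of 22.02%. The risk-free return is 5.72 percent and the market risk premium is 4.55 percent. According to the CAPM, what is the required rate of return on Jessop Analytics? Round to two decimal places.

β = ρ × σ_i / σ_m = 0.477 × 24.14% / 22.02% = 0.5229
E(R) = 5.72% + 0.5229 × 4.55% = 8.10%

8.10%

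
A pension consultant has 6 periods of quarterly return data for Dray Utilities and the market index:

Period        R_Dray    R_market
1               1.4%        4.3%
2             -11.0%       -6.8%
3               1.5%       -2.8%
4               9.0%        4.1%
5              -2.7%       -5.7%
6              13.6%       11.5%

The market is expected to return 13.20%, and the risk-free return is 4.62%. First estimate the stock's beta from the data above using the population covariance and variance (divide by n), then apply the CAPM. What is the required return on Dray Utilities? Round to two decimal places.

Mean R_i = (1.4 − 11.0 + 1.5 + 9.0 − 2.7 + 13.6) / 6 = 1.9667%
Mean R_m = (4.3 − 6.8 − 2.8 + 4.1 − 5.7 + 11.5) / 6 = 0.7667%
Σ(R_i − R̄_i)(R_m − R̄_m) = 276.2633  ⇒  Cov = 276.2633 / 6 = 46.0439
Σ(R_m − R̄_m)² = 250.5933  ⇒  Var(R_m) = 250.5933 / 6 = 41.7656
β = Cov / Var(R_m) = 46.0439 / 41.7656 = 1.1024
MRP = 13.20% − 4.62% = 8.58%
E(R) = R_f + β × MRP = 4.62% + 1.1024 × 8.58% = 14.08%

14.08%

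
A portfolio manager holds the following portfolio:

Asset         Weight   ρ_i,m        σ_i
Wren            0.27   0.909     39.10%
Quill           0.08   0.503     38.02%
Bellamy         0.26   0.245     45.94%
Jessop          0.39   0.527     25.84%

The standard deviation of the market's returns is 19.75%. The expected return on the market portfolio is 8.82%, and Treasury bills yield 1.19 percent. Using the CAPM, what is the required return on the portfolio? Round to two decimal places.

β_Wren = 0.909 × 39.10% / 19.75% = 1.7996
β_Quill = 0.503 × 38.02% / 19.75% = 0.9683
β_Bellamy = 0.245 × 45.94% / 19.75% = 0.5699
β_Jessop = 0.527 × 25.84% / 19.75% = 0.6895
β_P = Σ w_i β_i = 0.27×1.7996 + 0.08×0.9683 + 0.26×0.5699 + 0.39×0.6895 = 0.9804
MRP = 8.82% − 1.19% = 7.63%
E(R_P) = R_f + β_P × MRP = 1.19% + 0.9804 × 7.63% = 8.67%

8.67%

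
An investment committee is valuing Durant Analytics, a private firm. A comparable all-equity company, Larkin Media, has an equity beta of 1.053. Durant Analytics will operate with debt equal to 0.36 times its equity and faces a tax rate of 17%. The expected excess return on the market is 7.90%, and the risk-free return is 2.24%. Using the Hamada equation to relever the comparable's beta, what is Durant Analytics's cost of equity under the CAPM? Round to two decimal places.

β_L = β_U × [1 + (1 − t)(D/E)] = 1.053 × [1 + (1 − 0.17) × 0.36]
    = 1.053 × [1 + 0.83 × 0.36] = 1.053 × 1.2988 = 1.3676
E(R) = R_f + β_L × MRP = 2.24% + 1.3676 × 7.90% = 13.04%

13.04%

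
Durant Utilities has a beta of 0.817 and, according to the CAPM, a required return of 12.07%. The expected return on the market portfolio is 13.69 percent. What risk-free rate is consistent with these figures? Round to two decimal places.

E(R) = R_f + β(E(R_m) − R_f) = R_f(1 − β) + β·E(R_m)
12.07% = R_f × (1 − 0.817) + 0.817 × 13.69%
12.07% = R_f × 0.183 + 11.18473%
R_f = (12.07% − 11.18473%) / 0.183 = 4.84%

4.84%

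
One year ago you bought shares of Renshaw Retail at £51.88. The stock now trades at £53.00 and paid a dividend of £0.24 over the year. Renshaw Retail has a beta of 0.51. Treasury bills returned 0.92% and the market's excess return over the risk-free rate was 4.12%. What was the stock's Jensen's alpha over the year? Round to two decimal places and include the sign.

Realised HPR = (P1 + D1 − P0) / P0 = (53.00 + 0.24 − 51.88) / 51.88 = 1.36 / 51.88 = 2.6214%
CAPM required = R_f + β·MRP = 0.92% + 0.51 × 4.12% = 3.0212%
α = realised − required = 2.6214% − 3.0212% = -0.40%

-0.40%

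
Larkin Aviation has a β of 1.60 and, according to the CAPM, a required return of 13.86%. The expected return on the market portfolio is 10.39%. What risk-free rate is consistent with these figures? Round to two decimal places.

4.61%

E(R) = R_f + β(E(R_m) − R_f) = R_f(1 − β) + β·E(R_m)
13.86% = R_f × (1 − 1.60) + 1.60 × 10.39%
13.86% = R_f × -0.60 + 16.6240%
R_f = (13.86% − 16.6240%) / -0.60 = 4.61%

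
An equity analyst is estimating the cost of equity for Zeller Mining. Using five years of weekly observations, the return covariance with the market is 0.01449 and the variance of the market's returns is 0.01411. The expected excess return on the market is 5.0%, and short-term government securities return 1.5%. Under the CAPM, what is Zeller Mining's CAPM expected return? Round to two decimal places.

6.63%

β = Cov(R_i, R_m) / Var(R_m) = 0.01449 / 0.01411 = 1.0269
E(R) = R_f + β × MRP = 1.5% + 1.0269 × 5.0% = 6.63%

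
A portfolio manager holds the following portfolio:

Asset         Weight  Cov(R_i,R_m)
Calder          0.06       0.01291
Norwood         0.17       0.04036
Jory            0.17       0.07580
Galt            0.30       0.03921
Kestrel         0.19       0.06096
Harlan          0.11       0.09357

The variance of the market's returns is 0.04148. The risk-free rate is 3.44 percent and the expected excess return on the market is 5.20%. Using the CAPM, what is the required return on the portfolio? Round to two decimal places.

10.23%

β_Calder = 0.01291 / 0.04148 = 0.3112
β_Norwood = 0.04036 / 0.04148 = 0.9730
β_Jory = 0.07580 / 0.04148 = 1.8274
β_Galt = 0.03921 / 0.04148 = 0.9453
β_Kestrel = 0.06096 / 0.04148 = 1.4696
β_Harlan = 0.09357 / 0.04148 = 2.2558
β_P = Σ w_i β_i = 0.06×0.3112 + 0.17×0.9730 + 0.17×1.8274 + 0.30×0.9453 + 0.19×1.4696 + 0.11×2.2558 = 1.3057
E(R_P) = R_f + β_P × MRP = 3.44% + 1.3057 × 5.20% = 10.23%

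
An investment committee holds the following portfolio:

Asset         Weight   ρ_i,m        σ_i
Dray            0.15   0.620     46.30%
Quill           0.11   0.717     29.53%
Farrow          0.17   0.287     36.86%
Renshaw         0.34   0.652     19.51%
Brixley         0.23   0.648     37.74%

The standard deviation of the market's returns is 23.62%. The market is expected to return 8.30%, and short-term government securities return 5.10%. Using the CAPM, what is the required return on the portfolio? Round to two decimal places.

β_Dray = 0.620 × 46.30% / 23.62% = 1.2153
β_Quill = 0.717 × 29.53% / 23.62% = 0.8964
β_Farrow = 0.287 × 36.86% / 23.62% = 0.4479
β_Renshaw = 0.652 × 19.51% / 23.62% = 0.5385
β_Brixley = 0.648 × 37.74% / 23.62% = 1.0354
β_P = Σ w_i β_i = 0.15×1.2153 + 0.11×0.8964 + 0.17×0.4479 + 0.34×0.5385 + 0.23×1.0354 = 0.7783
MRP = 8.30% − 5.10% = 3.20%
E(R_P) = R_f + β_P × MRP = 5.10% + 0.7783 × 3.20% = 7.59%

7.59%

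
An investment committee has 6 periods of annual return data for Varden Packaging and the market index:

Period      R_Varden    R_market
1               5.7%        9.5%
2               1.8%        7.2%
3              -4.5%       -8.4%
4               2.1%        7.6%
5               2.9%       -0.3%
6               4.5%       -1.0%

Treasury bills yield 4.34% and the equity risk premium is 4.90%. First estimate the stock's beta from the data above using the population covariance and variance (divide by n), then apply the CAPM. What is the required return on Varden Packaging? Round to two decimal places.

6.11%

Mean R_i = (5.7 + 1.8 − 4.5 + 2.1 + 2.9 + 4.5) / 6 = 2.0833%
Mean R_m = (9.5 + 7.2 − 8.4 + 7.6 − 0.3 − 1.0) / 6 = 2.4333%
Σ(R_i − R̄_i)(R_m − R̄_m) = 85.0833  ⇒  Cov = 85.0833 / 6 = 14.1806
Σ(R_m − R̄_m)² = 235.9733  ⇒  Var(R_m) = 235.9733 / 6 = 39.3289
β = Cov / Var(R_m) = 14.1806 / 39.3289 = 0.3606
E(R) = R_f + β × MRP = 4.34% + 0.3606 × 4.90% = 6.11%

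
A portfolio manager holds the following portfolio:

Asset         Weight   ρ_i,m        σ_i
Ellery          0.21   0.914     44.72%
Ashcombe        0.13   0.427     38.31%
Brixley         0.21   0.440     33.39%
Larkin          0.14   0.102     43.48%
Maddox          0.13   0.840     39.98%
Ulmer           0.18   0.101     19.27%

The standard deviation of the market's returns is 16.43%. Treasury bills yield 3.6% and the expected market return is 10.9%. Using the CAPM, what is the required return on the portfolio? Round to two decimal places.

β_Ellery = 0.914 × 44.72% / 16.43% = 2.4878
β_Ashcombe = 0.427 × 38.31% / 16.43% = 0.9956
β_Brixley = 0.440 × 33.39% / 16.43% = 0.8942
β_Larkin = 0.102 × 43.48% / 16.43% = 0.2699
β_Maddox = 0.840 × 39.98% / 16.43% = 2.0440
β_Ulmer = 0.101 × 19.27% / 16.43% = 0.1185
β_P = Σ w_i β_i = 0.21×2.4878 + 0.13×0.9956 + 0.21×0.8942 + 0.14×0.2699 + 0.13×2.0440 + 0.18×0.1185 = 1.1645
MRP = 10.9% − 3.6% = 7.30%
E(R_P) = R_f + β_P × MRP = 3.6% + 1.1645 × 7.3% = 12.10%

12.10%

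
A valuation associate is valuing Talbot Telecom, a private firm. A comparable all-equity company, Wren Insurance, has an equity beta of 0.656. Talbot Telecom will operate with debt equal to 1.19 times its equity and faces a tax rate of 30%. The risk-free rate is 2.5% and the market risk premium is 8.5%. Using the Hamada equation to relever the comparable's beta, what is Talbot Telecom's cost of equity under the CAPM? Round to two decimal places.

12.72%

β_L = β_U × [1 + (1 − t)(D/E)] = 0.656 × [1 + (1 − 0.30) × 1.19]
    = 0.656 × [1 + 0.70 × 1.19] = 0.656 × 1.8330 = 1.2024
E(R) = R_f + β_L × MRP = 2.5% + 1.2024 × 8.5% = 12.72%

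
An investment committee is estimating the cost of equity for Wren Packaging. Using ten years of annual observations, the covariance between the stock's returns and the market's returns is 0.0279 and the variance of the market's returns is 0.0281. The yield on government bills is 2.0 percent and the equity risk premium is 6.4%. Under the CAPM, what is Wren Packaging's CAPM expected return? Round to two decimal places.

β = Cov(R_i, R_m) / Var(R_m) = 0.0279 / 0.0281 = 0.9929
E(R) = R_f + β × MRP = 2.0% + 0.9929 × 6.4% = 8.35%

8.35%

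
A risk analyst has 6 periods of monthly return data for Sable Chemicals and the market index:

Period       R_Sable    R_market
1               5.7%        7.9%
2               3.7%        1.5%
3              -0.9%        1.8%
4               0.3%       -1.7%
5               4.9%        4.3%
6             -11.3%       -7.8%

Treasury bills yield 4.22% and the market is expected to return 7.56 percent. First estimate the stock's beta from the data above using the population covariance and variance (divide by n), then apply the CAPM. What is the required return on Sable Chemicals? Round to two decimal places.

7.82%

Mean R_i = (5.7 + 3.7 − 0.9 + 0.3 + 4.9 − 11.3) / 6 = 0.4000%
Mean R_m = (7.9 + 1.5 + 1.8 − 1.7 + 4.3 − 7.8) / 6 = 1.0000%
Σ(R_i − R̄_i)(R_m − R̄_m) = 155.2600  ⇒  Cov = 155.2600 / 6 = 25.8767
Σ(R_m − R̄_m)² = 144.1200  ⇒  Var(R_m) = 144.1200 / 6 = 24.0200
β = Cov / Var(R_m) = 25.8767 / 24.0200 = 1.0773
MRP = 7.56% − 4.22% = 3.34%
E(R) = R_f + β × MRP = 4.22% + 1.0773 × 3.34% = 7.82%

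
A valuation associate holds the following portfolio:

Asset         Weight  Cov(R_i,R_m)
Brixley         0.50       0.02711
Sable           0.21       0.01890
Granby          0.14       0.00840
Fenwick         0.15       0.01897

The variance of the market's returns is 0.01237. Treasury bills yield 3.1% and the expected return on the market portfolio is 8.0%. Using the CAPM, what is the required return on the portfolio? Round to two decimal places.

11.63%

β_Brixley = 0.02711 / 0.01237 = 2.1916
β_Sable = 0.01890 / 0.01237 = 1.5279
β_Granby = 0.00840 / 0.01237 = 0.6791
β_Fenwick = 0.01897 / 0.01237 = 1.5335
β_P = Σ w_i β_i = 0.50×2.1916 + 0.21×1.5279 + 0.14×0.6791 + 0.15×1.5335 = 1.7418
MRP = 8.0% − 3.1% = 4.90%
E(R_P) = R_f + β_P × MRP = 3.1% + 1.7418 × 4.9% = 11.63%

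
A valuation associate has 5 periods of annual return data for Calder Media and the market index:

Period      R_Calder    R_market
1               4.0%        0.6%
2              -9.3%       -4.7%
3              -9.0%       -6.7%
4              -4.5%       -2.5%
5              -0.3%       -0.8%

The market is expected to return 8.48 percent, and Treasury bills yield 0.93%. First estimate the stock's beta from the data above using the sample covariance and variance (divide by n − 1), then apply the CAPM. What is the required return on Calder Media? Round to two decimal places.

14.96%

Mean R_i = (4.0 − 9.3 − 9.0 − 4.5 − 0.3) / 5 = -3.8200%
Mean R_m = (0.6 − 4.7 − 6.7 − 2.5 − 0.8) / 5 = -2.8200%
Σ(R_i − R̄_i)(R_m − R̄_m) = 64.0380  ⇒  Cov = 64.0380 / 4 = 16.0095
Σ(R_m − R̄_m)² = 34.4680  ⇒  Var(R_m) = 34.4680 / 4 = 8.6170
β = Cov / Var(R_m) = 16.0095 / 8.6170 = 1.8579
MRP = 8.48% − 0.93% = 7.55%
E(R) = R_f + β × MRP = 0.93% + 1.8579 × 7.55% = 14.96%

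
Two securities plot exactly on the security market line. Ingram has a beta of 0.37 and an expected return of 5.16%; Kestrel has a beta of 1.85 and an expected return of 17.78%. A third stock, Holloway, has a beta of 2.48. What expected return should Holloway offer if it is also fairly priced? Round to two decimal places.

MRP (SML slope) = (17.78% − 5.16%) / (1.85 − 0.37) = 12.62% / 1.48 = 8.5270%
R_f (intercept) = 5.16% − 0.37 × 8.5270% = 2.0050%
E(R_Holloway) = R_f + β × MRP = 2.0050% + 2.48 × 8.5270% = 23.15%

23.15%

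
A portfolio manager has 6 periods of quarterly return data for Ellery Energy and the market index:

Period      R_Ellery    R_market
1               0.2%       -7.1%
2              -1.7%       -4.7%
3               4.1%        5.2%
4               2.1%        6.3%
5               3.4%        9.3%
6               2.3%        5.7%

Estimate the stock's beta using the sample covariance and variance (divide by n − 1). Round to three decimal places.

Mean R_i = (0.2 − 1.7 + 4.1 + 2.1 + 3.4 + 2.3) / 6 = 1.7333%
Mean R_m = (-7.1 − 4.7 + 5.2 + 6.3 + 9.3 + 5.7) / 6 = 2.4500%
Σ(R_i − R̄_i)(R_m − R̄_m) = 60.3700  ⇒  Cov = 60.3700 / 5 = 12.0740
Σ(R_m − R̄_m)² = 222.1950  ⇒  Var(R_m) = 222.1950 / 5 = 44.4390
β = Cov / Var(R_m) = 12.0740 / 44.4390 = 0.2717

0.272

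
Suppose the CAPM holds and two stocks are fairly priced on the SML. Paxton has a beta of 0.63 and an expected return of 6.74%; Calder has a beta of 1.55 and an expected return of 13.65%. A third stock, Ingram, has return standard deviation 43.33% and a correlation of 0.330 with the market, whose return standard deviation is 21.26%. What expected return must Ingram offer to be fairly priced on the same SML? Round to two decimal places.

7.06%

MRP = (13.65% − 6.74%) / (1.55 − 0.63) = 7.5109%
R_f = 6.74% − 0.63 × 7.5109% = 2.0081%
β_Ingram = ρ·σ_i/σ_m = 0.330 × 43.33 / 21.26 = 0.6726
E(R_Ingram) = R_f + β × MRP = 2.0081% + 0.6726 × 7.5109% = 7.06%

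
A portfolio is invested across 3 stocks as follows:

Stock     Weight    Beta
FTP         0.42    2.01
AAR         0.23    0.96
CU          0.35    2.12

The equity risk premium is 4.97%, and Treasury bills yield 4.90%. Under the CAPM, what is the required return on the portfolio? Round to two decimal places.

β_P = Σ w_i β_i = 0.42×2.01 + 0.23×0.96 + 0.35×2.12 = 1.8070
E(R_P) = R_f + β_P × MRP = 4.90% + 1.8070 × 4.97% = 13.88%

13.88%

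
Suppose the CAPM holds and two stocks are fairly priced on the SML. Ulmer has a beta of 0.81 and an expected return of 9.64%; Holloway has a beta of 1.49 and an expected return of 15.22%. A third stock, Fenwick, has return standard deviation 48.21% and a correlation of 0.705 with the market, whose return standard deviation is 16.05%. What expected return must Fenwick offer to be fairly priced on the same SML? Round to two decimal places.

20.37%

MRP = (15.22% − 9.64%) / (1.49 − 0.81) = 8.2059%
R_f = 9.64% − 0.81 × 8.2059% = 2.9932%
β_Fenwick = ρ·σ_i/σ_m = 0.705 × 48.21 / 16.05 = 2.1176
E(R_Fenwick) = R_f + β × MRP = 2.9932% + 2.1176 × 8.2059% = 20.37%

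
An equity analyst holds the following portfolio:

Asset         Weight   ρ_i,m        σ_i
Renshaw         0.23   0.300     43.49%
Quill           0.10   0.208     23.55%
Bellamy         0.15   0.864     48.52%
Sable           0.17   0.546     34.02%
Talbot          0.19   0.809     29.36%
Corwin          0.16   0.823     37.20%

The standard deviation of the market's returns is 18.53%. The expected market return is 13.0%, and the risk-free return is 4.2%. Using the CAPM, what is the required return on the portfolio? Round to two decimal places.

β_Renshaw = 0.300 × 43.49% / 18.53% = 0.7041
β_Quill = 0.208 × 23.55% / 18.53% = 0.2643
β_Bellamy = 0.864 × 48.52% / 18.53% = 2.2623
β_Sable = 0.546 × 34.02% / 18.53% = 1.0024
β_Talbot = 0.809 × 29.36% / 18.53% = 1.2818
β_Corwin = 0.823 × 37.20% / 18.53% = 1.6522
β_P = Σ w_i β_i = 0.23×0.7041 + 0.10×0.2643 + 0.15×2.2623 + 0.17×1.0024 + 0.19×1.2818 + 0.16×1.6522 = 1.2060
MRP = 13.0% − 4.2% = 8.80%
E(R_P) = R_f + β_P × MRP = 4.2% + 1.2060 × 8.8% = 14.81%

14.81%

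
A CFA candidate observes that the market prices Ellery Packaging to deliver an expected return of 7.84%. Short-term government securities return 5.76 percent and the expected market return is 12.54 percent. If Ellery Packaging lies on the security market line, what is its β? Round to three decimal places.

0.307

MRP = 12.54% − 5.76% = 6.78%
β = (E(R) − R_f) / MRP = (7.84% − 5.76%) / 6.78% = 2.08% / 6.78% = 0.307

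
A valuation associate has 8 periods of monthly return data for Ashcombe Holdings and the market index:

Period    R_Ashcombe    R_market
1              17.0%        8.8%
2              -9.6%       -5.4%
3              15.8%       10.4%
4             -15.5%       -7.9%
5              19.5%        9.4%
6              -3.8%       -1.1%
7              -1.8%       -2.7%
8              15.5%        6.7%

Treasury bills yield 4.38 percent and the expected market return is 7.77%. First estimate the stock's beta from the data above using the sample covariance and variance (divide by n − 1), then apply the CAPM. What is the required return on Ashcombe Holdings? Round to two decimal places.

Mean R_i = (17.0 − 9.6 + 15.8 − 15.5 + 19.5 − 3.8 − 1.8 + 15.5) / 8 = 4.6375%
Mean R_m = (8.8 − 5.4 + 10.4 − 7.9 + 9.4 − 1.1 − 2.7 + 6.7) / 8 = 2.2750%
Σ(R_i − R̄_i)(R_m − R̄_m) = 699.9975  ⇒  Cov = 699.9975 / 7 = 99.9996
Σ(R_m − R̄_m)² = 377.5150  ⇒  Var(R_m) = 377.5150 / 7 = 53.9307
β = Cov / Var(R_m) = 99.9996 / 53.9307 = 1.8542
MRP = 7.77% − 4.38% = 3.39%
E(R) = R_f + β × MRP = 4.38% + 1.8542 × 3.39% = 10.67%

10.67%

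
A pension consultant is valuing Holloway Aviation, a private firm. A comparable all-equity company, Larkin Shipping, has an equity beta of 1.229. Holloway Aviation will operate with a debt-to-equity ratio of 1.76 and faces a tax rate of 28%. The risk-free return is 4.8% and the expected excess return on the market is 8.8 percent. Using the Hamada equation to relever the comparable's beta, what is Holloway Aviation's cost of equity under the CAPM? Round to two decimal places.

β_L = β_U × [1 + (1 − t)(D/E)] = 1.229 × [1 + (1 − 0.28) × 1.76]
    = 1.229 × [1 + 0.72 × 1.76] = 1.229 × 2.2672 = 2.7864
E(R) = R_f + β_L × MRP = 4.8% + 2.7864 × 8.8% = 29.32%

29.32%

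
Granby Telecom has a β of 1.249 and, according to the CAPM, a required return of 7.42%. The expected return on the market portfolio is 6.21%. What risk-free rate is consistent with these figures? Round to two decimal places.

E(R) = R_f + β(E(R_m) − R_f) = R_f(1 − β) + β·E(R_m)
7.42% = R_f × (1 − 1.249) + 1.249 × 6.21%
7.42% = R_f × -0.249 + 7.75629%
R_f = (7.42% − 7.75629%) / -0.249 = 1.35%

1.35%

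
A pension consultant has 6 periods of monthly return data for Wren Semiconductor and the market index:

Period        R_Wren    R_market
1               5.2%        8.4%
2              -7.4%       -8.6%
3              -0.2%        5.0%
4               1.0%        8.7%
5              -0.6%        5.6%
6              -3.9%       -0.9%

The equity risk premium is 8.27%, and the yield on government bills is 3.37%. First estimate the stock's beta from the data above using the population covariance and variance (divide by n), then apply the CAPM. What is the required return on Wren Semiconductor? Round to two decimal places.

Mean R_i = (5.2 − 7.4 − 0.2 + 1.0 − 0.6 − 3.9) / 6 = -0.9833%
Mean R_m = (8.4 − 8.6 + 5.0 + 8.7 + 5.6 − 0.9) / 6 = 3.0333%
Σ(R_i − R̄_i)(R_m − R̄_m) = 133.0667  ⇒  Cov = 133.0667 / 6 = 22.1778
Σ(R_m − R̄_m)² = 222.1733  ⇒  Var(R_m) = 222.1733 / 6 = 37.0289
β = Cov / Var(R_m) = 22.1778 / 37.0289 = 0.5989
E(R) = R_f + β × MRP = 3.37% + 0.5989 × 8.27% = 8.32%

8.32%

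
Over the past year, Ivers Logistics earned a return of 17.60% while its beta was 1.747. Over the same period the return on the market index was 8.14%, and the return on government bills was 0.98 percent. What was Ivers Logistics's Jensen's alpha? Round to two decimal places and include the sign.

Market excess return = 8.14% − 0.98% = 7.16%
CAPM benchmark = R_f + β(R_m − R_f) = 0.98% + 1.747 × 7.16% = 13.48852%
α = actual − benchmark = 17.60% − 13.48852% = +4.11%

+4.11%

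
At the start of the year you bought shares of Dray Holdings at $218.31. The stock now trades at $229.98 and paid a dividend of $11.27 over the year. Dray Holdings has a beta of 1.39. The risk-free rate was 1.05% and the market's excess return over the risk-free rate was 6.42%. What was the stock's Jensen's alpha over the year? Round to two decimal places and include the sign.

+0.53%

Realised HPR = (P1 + D1 − P0) / P0 = (229.98 + 11.27 − 218.31) / 218.31 = 22.94 / 218.31 = 10.5080%
CAPM required = R_f + β·MRP = 1.05% + 1.39 × 6.42% = 9.9738%
α = realised − required = 10.5080% − 9.9738% = +0.53%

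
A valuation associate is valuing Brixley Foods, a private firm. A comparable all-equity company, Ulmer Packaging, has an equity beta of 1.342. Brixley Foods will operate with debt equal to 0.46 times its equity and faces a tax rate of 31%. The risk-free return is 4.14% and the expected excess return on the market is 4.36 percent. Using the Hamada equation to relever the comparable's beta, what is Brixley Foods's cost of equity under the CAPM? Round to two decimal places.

11.85%

β_L = β_U × [1 + (1 − t)(D/E)] = 1.342 × [1 + (1 − 0.31) × 0.46]
    = 1.342 × [1 + 0.69 × 0.46] = 1.342 × 1.3174 = 1.7680
E(R) = R_f + β_L × MRP = 4.14% + 1.7680 × 4.36% = 11.85%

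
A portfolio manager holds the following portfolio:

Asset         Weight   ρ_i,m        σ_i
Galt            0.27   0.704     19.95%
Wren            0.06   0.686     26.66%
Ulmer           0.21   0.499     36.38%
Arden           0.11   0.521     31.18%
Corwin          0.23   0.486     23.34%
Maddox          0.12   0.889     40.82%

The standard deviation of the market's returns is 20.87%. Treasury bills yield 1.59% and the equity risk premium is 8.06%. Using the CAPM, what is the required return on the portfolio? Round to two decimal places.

8.33%

β_Galt = 0.704 × 19.95% / 20.87% = 0.6730
β_Wren = 0.686 × 26.66% / 20.87% = 0.8763
β_Ulmer = 0.499 × 36.38% / 20.87% = 0.8698
β_Arden = 0.521 × 31.18% / 20.87% = 0.7784
β_Corwin = 0.486 × 23.34% / 20.87% = 0.5435
β_Maddox = 0.889 × 40.82% / 20.87% = 1.7388
β_P = Σ w_i β_i = 0.27×0.6730 + 0.06×0.8763 + 0.21×0.8698 + 0.11×0.7784 + 0.23×0.5435 + 0.12×1.7388 = 0.8362
E(R_P) = R_f + β_P × MRP = 1.59% + 0.8362 × 8.06% = 8.33%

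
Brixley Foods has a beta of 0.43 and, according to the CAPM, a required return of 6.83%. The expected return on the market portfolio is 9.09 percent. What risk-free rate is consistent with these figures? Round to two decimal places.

E(R) = R_f + β(E(R_m) − R_f) = R_f(1 − β) + β·E(R_m)
6.83% = R_f × (1 − 0.43) + 0.43 × 9.09%
6.83% = R_f × 0.57 + 3.9087%
R_f = (6.83% − 3.9087%) / 0.57 = 5.13%

5.13%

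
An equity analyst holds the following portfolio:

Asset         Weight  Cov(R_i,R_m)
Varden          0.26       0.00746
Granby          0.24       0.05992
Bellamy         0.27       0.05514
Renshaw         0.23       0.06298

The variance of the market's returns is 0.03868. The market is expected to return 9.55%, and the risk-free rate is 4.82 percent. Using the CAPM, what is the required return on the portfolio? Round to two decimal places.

10.41%

β_Varden = 0.00746 / 0.03868 = 0.1929
β_Granby = 0.05992 / 0.03868 = 1.5491
β_Bellamy = 0.05514 / 0.03868 = 1.4255
β_Renshaw = 0.06298 / 0.03868 = 1.6282
β_P = Σ w_i β_i = 0.26×0.1929 + 0.24×1.5491 + 0.27×1.4255 + 0.23×1.6282 = 1.1813
MRP = 9.55% − 4.82% = 4.73%
E(R_P) = R_f + β_P × MRP = 4.82% + 1.1813 × 4.73% = 10.41%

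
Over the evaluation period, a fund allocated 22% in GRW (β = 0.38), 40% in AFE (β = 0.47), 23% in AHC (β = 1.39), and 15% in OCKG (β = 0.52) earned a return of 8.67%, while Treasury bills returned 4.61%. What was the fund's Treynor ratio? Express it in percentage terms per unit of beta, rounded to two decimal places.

6.07%

β_P = 0.22×0.38 + 0.40×0.47 + 0.23×1.39 + 0.15×0.52 = 0.6693
Treynor = (R_P − R_f) / β_P = (8.67% − 4.61%) / 0.6693 = 4.06% / 0.6693 = 6.07%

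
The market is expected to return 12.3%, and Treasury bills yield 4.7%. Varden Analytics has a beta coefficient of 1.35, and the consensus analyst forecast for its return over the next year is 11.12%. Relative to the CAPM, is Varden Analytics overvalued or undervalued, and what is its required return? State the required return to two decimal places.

MRP = 12.3% − 4.7% = 7.60%
Required return = R_f + β·MRP = 4.7% + 1.35 × 7.6% = 14.96%
Forecast 11.12% < required 14.96% → the stock plots below the SML → overvalued.

Overvalued; required return 14.96%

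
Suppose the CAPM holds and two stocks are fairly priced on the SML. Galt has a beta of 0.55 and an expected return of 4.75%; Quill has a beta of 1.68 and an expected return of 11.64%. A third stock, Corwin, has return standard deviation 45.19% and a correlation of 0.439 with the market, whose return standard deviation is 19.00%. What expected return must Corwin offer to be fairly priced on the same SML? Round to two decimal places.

MRP = (11.64% − 4.75%) / (1.68 − 0.55) = 6.0973%
R_f = 4.75% − 0.55 × 6.0973% = 1.3965%
β_Corwin = ρ·σ_i/σ_m = 0.439 × 45.19 / 19.00 = 1.0441
E(R_Corwin) = R_f + β × MRP = 1.3965% + 1.0441 × 6.0973% = 7.76%

7.76%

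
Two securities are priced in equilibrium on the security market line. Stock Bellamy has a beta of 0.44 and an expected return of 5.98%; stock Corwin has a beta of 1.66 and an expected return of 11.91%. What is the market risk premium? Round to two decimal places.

4.86%

Both satisfy E(R) = R_f + β·MRP, so the slope of the SML is
MRP = (11.91% − 5.98%) / (1.66 − 0.44) = 5.93% / 1.22 = 4.8607%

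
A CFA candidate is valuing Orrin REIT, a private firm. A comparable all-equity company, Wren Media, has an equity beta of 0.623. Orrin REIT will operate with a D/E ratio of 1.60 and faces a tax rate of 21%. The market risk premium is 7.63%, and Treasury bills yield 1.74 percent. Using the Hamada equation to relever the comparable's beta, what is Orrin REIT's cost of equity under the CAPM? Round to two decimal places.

β_L = β_U × [1 + (1 − t)(D/E)] = 0.623 × [1 + (1 − 0.21) × 1.60]
    = 0.623 × [1 + 0.79 × 1.60] = 0.623 × 2.2640 = 1.4105
E(R) = R_f + β_L × MRP = 1.74% + 1.4105 × 7.63% = 12.50%

12.50%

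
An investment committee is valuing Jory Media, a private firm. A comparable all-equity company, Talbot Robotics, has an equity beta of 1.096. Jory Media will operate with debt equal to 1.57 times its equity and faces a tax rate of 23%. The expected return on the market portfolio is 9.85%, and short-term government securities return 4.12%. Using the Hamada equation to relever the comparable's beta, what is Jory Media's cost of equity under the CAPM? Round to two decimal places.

β_L = β_U × [1 + (1 − t)(D/E)] = 1.096 × [1 + (1 − 0.23) × 1.57]
    = 1.096 × [1 + 0.77 × 1.57] = 1.096 × 2.2089 = 2.4210
MRP = 9.85% − 4.12% = 5.73%
E(R) = R_f + β_L × MRP = 4.12% + 2.4210 × 5.73% = 17.99%

17.99%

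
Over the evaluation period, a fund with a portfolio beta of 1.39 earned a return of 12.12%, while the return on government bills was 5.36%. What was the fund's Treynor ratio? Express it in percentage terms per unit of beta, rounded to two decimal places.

4.86%

Treynor = (R_P − R_f) / β_P = (12.12% − 5.36%) / 1.3900 = 6.76% / 1.3900 = 4.86%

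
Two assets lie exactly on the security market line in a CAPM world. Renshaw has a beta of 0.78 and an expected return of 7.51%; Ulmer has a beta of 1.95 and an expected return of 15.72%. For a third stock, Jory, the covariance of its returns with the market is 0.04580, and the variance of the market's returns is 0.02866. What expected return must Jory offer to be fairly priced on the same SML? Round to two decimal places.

MRP = (15.72% − 7.51%) / (1.95 − 0.78) = 7.0171%
R_f = 7.51% − 0.78 × 7.0171% = 2.0367%
β_Jory = Cov / Var(R_m) = 0.04580 / 0.02866 = 1.5980
E(R_Jory) = R_f + β × MRP = 2.0367% + 1.5980 × 7.0171% = 13.25%

13.25%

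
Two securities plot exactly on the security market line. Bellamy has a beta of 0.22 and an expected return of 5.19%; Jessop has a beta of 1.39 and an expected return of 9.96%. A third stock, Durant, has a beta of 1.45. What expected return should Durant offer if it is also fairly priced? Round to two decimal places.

10.20%

MRP (SML slope) = (9.96% − 5.19%) / (1.39 − 0.22) = 4.77% / 1.17 = 4.0769%
R_f (intercept) = 5.19% − 0.22 × 4.0769% = 4.2931%
E(R_Durant) = R_f + β × MRP = 4.2931% + 1.45 × 4.0769% = 10.20%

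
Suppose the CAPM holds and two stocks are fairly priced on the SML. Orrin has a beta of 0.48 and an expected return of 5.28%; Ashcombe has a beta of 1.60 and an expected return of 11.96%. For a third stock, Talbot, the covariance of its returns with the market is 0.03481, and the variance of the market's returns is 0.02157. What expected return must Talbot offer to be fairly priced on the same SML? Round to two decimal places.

MRP = (11.96% − 5.28%) / (1.60 − 0.48) = 5.9643%
R_f = 5.28% − 0.48 × 5.9643% = 2.4171%
β_Talbot = Cov / Var(R_m) = 0.03481 / 0.02157 = 1.6138
E(R_Talbot) = R_f + β × MRP = 2.4171% + 1.6138 × 5.9643% = 12.04%

12.04%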